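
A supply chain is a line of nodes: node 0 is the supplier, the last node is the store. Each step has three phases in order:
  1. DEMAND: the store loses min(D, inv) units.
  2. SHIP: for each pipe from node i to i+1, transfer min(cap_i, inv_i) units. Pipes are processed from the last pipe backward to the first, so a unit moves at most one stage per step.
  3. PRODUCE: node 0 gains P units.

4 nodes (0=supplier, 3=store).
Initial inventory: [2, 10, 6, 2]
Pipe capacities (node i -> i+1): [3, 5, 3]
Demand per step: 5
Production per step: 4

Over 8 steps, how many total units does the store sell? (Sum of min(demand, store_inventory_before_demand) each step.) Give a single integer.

Step 1: sold=2 (running total=2) -> [4 7 8 3]
Step 2: sold=3 (running total=5) -> [5 5 10 3]
Step 3: sold=3 (running total=8) -> [6 3 12 3]
Step 4: sold=3 (running total=11) -> [7 3 12 3]
Step 5: sold=3 (running total=14) -> [8 3 12 3]
Step 6: sold=3 (running total=17) -> [9 3 12 3]
Step 7: sold=3 (running total=20) -> [10 3 12 3]
Step 8: sold=3 (running total=23) -> [11 3 12 3]

Answer: 23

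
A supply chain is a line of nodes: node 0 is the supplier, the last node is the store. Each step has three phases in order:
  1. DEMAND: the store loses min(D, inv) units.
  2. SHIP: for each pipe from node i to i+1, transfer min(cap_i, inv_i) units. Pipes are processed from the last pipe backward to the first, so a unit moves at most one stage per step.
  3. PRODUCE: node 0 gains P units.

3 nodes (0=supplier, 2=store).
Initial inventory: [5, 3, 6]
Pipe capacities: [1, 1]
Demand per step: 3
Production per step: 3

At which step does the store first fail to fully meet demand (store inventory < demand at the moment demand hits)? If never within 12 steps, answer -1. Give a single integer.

Step 1: demand=3,sold=3 ship[1->2]=1 ship[0->1]=1 prod=3 -> [7 3 4]
Step 2: demand=3,sold=3 ship[1->2]=1 ship[0->1]=1 prod=3 -> [9 3 2]
Step 3: demand=3,sold=2 ship[1->2]=1 ship[0->1]=1 prod=3 -> [11 3 1]
Step 4: demand=3,sold=1 ship[1->2]=1 ship[0->1]=1 prod=3 -> [13 3 1]
Step 5: demand=3,sold=1 ship[1->2]=1 ship[0->1]=1 prod=3 -> [15 3 1]
Step 6: demand=3,sold=1 ship[1->2]=1 ship[0->1]=1 prod=3 -> [17 3 1]
Step 7: demand=3,sold=1 ship[1->2]=1 ship[0->1]=1 prod=3 -> [19 3 1]
Step 8: demand=3,sold=1 ship[1->2]=1 ship[0->1]=1 prod=3 -> [21 3 1]
Step 9: demand=3,sold=1 ship[1->2]=1 ship[0->1]=1 prod=3 -> [23 3 1]
Step 10: demand=3,sold=1 ship[1->2]=1 ship[0->1]=1 prod=3 -> [25 3 1]
Step 11: demand=3,sold=1 ship[1->2]=1 ship[0->1]=1 prod=3 -> [27 3 1]
Step 12: demand=3,sold=1 ship[1->2]=1 ship[0->1]=1 prod=3 -> [29 3 1]
First stockout at step 3

3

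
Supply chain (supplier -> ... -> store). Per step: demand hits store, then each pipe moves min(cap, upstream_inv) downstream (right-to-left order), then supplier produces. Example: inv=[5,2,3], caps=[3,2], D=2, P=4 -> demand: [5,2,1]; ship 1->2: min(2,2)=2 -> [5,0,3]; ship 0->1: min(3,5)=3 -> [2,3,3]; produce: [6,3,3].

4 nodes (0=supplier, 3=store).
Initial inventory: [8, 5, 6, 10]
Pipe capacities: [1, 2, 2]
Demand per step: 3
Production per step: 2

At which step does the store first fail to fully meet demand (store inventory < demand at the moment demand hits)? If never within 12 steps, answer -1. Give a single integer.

Step 1: demand=3,sold=3 ship[2->3]=2 ship[1->2]=2 ship[0->1]=1 prod=2 -> [9 4 6 9]
Step 2: demand=3,sold=3 ship[2->3]=2 ship[1->2]=2 ship[0->1]=1 prod=2 -> [10 3 6 8]
Step 3: demand=3,sold=3 ship[2->3]=2 ship[1->2]=2 ship[0->1]=1 prod=2 -> [11 2 6 7]
Step 4: demand=3,sold=3 ship[2->3]=2 ship[1->2]=2 ship[0->1]=1 prod=2 -> [12 1 6 6]
Step 5: demand=3,sold=3 ship[2->3]=2 ship[1->2]=1 ship[0->1]=1 prod=2 -> [13 1 5 5]
Step 6: demand=3,sold=3 ship[2->3]=2 ship[1->2]=1 ship[0->1]=1 prod=2 -> [14 1 4 4]
Step 7: demand=3,sold=3 ship[2->3]=2 ship[1->2]=1 ship[0->1]=1 prod=2 -> [15 1 3 3]
Step 8: demand=3,sold=3 ship[2->3]=2 ship[1->2]=1 ship[0->1]=1 prod=2 -> [16 1 2 2]
Step 9: demand=3,sold=2 ship[2->3]=2 ship[1->2]=1 ship[0->1]=1 prod=2 -> [17 1 1 2]
Step 10: demand=3,sold=2 ship[2->3]=1 ship[1->2]=1 ship[0->1]=1 prod=2 -> [18 1 1 1]
Step 11: demand=3,sold=1 ship[2->3]=1 ship[1->2]=1 ship[0->1]=1 prod=2 -> [19 1 1 1]
Step 12: demand=3,sold=1 ship[2->3]=1 ship[1->2]=1 ship[0->1]=1 prod=2 -> [20 1 1 1]
First stockout at step 9

9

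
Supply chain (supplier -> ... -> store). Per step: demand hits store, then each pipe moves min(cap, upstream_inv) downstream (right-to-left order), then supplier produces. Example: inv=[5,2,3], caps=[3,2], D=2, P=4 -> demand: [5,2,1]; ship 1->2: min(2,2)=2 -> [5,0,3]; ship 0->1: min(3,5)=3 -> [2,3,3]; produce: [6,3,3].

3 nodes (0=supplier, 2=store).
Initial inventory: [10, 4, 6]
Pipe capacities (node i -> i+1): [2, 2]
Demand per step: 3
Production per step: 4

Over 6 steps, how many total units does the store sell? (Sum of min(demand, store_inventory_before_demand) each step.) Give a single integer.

Step 1: sold=3 (running total=3) -> [12 4 5]
Step 2: sold=3 (running total=6) -> [14 4 4]
Step 3: sold=3 (running total=9) -> [16 4 3]
Step 4: sold=3 (running total=12) -> [18 4 2]
Step 5: sold=2 (running total=14) -> [20 4 2]
Step 6: sold=2 (running total=16) -> [22 4 2]

Answer: 16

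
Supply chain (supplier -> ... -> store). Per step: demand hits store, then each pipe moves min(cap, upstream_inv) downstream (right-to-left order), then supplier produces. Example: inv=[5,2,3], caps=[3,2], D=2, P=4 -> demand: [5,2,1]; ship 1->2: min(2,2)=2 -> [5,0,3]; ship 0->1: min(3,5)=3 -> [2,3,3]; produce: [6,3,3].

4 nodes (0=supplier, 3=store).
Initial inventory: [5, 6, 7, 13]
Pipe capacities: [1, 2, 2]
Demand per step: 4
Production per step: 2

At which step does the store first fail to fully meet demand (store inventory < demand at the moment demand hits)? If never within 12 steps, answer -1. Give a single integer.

Step 1: demand=4,sold=4 ship[2->3]=2 ship[1->2]=2 ship[0->1]=1 prod=2 -> [6 5 7 11]
Step 2: demand=4,sold=4 ship[2->3]=2 ship[1->2]=2 ship[0->1]=1 prod=2 -> [7 4 7 9]
Step 3: demand=4,sold=4 ship[2->3]=2 ship[1->2]=2 ship[0->1]=1 prod=2 -> [8 3 7 7]
Step 4: demand=4,sold=4 ship[2->3]=2 ship[1->2]=2 ship[0->1]=1 prod=2 -> [9 2 7 5]
Step 5: demand=4,sold=4 ship[2->3]=2 ship[1->2]=2 ship[0->1]=1 prod=2 -> [10 1 7 3]
Step 6: demand=4,sold=3 ship[2->3]=2 ship[1->2]=1 ship[0->1]=1 prod=2 -> [11 1 6 2]
Step 7: demand=4,sold=2 ship[2->3]=2 ship[1->2]=1 ship[0->1]=1 prod=2 -> [12 1 5 2]
Step 8: demand=4,sold=2 ship[2->3]=2 ship[1->2]=1 ship[0->1]=1 prod=2 -> [13 1 4 2]
Step 9: demand=4,sold=2 ship[2->3]=2 ship[1->2]=1 ship[0->1]=1 prod=2 -> [14 1 3 2]
Step 10: demand=4,sold=2 ship[2->3]=2 ship[1->2]=1 ship[0->1]=1 prod=2 -> [15 1 2 2]
Step 11: demand=4,sold=2 ship[2->3]=2 ship[1->2]=1 ship[0->1]=1 prod=2 -> [16 1 1 2]
Step 12: demand=4,sold=2 ship[2->3]=1 ship[1->2]=1 ship[0->1]=1 prod=2 -> [17 1 1 1]
First stockout at step 6

6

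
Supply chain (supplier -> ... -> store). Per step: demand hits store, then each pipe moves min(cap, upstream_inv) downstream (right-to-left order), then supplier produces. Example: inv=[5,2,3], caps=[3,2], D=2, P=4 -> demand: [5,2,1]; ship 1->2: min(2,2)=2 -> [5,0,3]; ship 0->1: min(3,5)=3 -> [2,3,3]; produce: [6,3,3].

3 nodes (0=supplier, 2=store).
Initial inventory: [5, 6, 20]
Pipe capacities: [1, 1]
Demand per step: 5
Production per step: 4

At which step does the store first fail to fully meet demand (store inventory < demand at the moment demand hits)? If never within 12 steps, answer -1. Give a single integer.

Step 1: demand=5,sold=5 ship[1->2]=1 ship[0->1]=1 prod=4 -> [8 6 16]
Step 2: demand=5,sold=5 ship[1->2]=1 ship[0->1]=1 prod=4 -> [11 6 12]
Step 3: demand=5,sold=5 ship[1->2]=1 ship[0->1]=1 prod=4 -> [14 6 8]
Step 4: demand=5,sold=5 ship[1->2]=1 ship[0->1]=1 prod=4 -> [17 6 4]
Step 5: demand=5,sold=4 ship[1->2]=1 ship[0->1]=1 prod=4 -> [20 6 1]
Step 6: demand=5,sold=1 ship[1->2]=1 ship[0->1]=1 prod=4 -> [23 6 1]
Step 7: demand=5,sold=1 ship[1->2]=1 ship[0->1]=1 prod=4 -> [26 6 1]
Step 8: demand=5,sold=1 ship[1->2]=1 ship[0->1]=1 prod=4 -> [29 6 1]
Step 9: demand=5,sold=1 ship[1->2]=1 ship[0->1]=1 prod=4 -> [32 6 1]
Step 10: demand=5,sold=1 ship[1->2]=1 ship[0->1]=1 prod=4 -> [35 6 1]
Step 11: demand=5,sold=1 ship[1->2]=1 ship[0->1]=1 prod=4 -> [38 6 1]
Step 12: demand=5,sold=1 ship[1->2]=1 ship[0->1]=1 prod=4 -> [41 6 1]
First stockout at step 5

5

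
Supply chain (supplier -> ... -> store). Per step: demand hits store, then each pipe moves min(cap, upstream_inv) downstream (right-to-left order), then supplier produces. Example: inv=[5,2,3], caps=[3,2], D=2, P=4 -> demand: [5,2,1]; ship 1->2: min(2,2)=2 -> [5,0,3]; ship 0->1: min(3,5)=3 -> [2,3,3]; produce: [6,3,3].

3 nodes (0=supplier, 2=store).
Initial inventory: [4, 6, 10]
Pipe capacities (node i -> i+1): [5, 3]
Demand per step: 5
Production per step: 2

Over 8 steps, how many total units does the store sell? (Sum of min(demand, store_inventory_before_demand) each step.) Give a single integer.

Step 1: sold=5 (running total=5) -> [2 7 8]
Step 2: sold=5 (running total=10) -> [2 6 6]
Step 3: sold=5 (running total=15) -> [2 5 4]
Step 4: sold=4 (running total=19) -> [2 4 3]
Step 5: sold=3 (running total=22) -> [2 3 3]
Step 6: sold=3 (running total=25) -> [2 2 3]
Step 7: sold=3 (running total=28) -> [2 2 2]
Step 8: sold=2 (running total=30) -> [2 2 2]

Answer: 30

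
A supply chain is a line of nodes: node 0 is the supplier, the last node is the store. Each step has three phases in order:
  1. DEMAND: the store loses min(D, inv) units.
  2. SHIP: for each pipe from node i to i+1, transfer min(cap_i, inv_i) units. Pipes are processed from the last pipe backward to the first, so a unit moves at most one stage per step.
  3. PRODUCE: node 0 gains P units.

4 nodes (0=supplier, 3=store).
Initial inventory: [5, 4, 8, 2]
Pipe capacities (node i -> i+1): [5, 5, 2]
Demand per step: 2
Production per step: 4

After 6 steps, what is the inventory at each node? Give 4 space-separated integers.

Step 1: demand=2,sold=2 ship[2->3]=2 ship[1->2]=4 ship[0->1]=5 prod=4 -> inv=[4 5 10 2]
Step 2: demand=2,sold=2 ship[2->3]=2 ship[1->2]=5 ship[0->1]=4 prod=4 -> inv=[4 4 13 2]
Step 3: demand=2,sold=2 ship[2->3]=2 ship[1->2]=4 ship[0->1]=4 prod=4 -> inv=[4 4 15 2]
Step 4: demand=2,sold=2 ship[2->3]=2 ship[1->2]=4 ship[0->1]=4 prod=4 -> inv=[4 4 17 2]
Step 5: demand=2,sold=2 ship[2->3]=2 ship[1->2]=4 ship[0->1]=4 prod=4 -> inv=[4 4 19 2]
Step 6: demand=2,sold=2 ship[2->3]=2 ship[1->2]=4 ship[0->1]=4 prod=4 -> inv=[4 4 21 2]

4 4 21 2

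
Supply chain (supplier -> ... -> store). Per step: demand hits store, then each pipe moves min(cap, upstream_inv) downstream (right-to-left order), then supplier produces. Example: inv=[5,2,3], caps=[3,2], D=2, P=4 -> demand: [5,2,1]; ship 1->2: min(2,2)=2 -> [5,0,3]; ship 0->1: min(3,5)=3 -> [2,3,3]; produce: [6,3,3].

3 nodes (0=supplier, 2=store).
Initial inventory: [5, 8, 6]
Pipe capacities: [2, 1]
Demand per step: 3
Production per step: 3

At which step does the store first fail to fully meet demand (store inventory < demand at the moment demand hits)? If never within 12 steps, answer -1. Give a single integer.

Step 1: demand=3,sold=3 ship[1->2]=1 ship[0->1]=2 prod=3 -> [6 9 4]
Step 2: demand=3,sold=3 ship[1->2]=1 ship[0->1]=2 prod=3 -> [7 10 2]
Step 3: demand=3,sold=2 ship[1->2]=1 ship[0->1]=2 prod=3 -> [8 11 1]
Step 4: demand=3,sold=1 ship[1->2]=1 ship[0->1]=2 prod=3 -> [9 12 1]
Step 5: demand=3,sold=1 ship[1->2]=1 ship[0->1]=2 prod=3 -> [10 13 1]
Step 6: demand=3,sold=1 ship[1->2]=1 ship[0->1]=2 prod=3 -> [11 14 1]
Step 7: demand=3,sold=1 ship[1->2]=1 ship[0->1]=2 prod=3 -> [12 15 1]
Step 8: demand=3,sold=1 ship[1->2]=1 ship[0->1]=2 prod=3 -> [13 16 1]
Step 9: demand=3,sold=1 ship[1->2]=1 ship[0->1]=2 prod=3 -> [14 17 1]
Step 10: demand=3,sold=1 ship[1->2]=1 ship[0->1]=2 prod=3 -> [15 18 1]
Step 11: demand=3,sold=1 ship[1->2]=1 ship[0->1]=2 prod=3 -> [16 19 1]
Step 12: demand=3,sold=1 ship[1->2]=1 ship[0->1]=2 prod=3 -> [17 20 1]
First stockout at step 3

3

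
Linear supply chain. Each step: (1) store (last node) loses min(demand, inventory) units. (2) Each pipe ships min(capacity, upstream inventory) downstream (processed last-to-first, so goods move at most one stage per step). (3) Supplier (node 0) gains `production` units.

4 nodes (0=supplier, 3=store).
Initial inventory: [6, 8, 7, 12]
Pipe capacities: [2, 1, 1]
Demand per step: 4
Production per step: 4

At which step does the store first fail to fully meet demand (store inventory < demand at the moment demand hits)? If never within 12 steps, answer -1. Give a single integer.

Step 1: demand=4,sold=4 ship[2->3]=1 ship[1->2]=1 ship[0->1]=2 prod=4 -> [8 9 7 9]
Step 2: demand=4,sold=4 ship[2->3]=1 ship[1->2]=1 ship[0->1]=2 prod=4 -> [10 10 7 6]
Step 3: demand=4,sold=4 ship[2->3]=1 ship[1->2]=1 ship[0->1]=2 prod=4 -> [12 11 7 3]
Step 4: demand=4,sold=3 ship[2->3]=1 ship[1->2]=1 ship[0->1]=2 prod=4 -> [14 12 7 1]
Step 5: demand=4,sold=1 ship[2->3]=1 ship[1->2]=1 ship[0->1]=2 prod=4 -> [16 13 7 1]
Step 6: demand=4,sold=1 ship[2->3]=1 ship[1->2]=1 ship[0->1]=2 prod=4 -> [18 14 7 1]
Step 7: demand=4,sold=1 ship[2->3]=1 ship[1->2]=1 ship[0->1]=2 prod=4 -> [20 15 7 1]
Step 8: demand=4,sold=1 ship[2->3]=1 ship[1->2]=1 ship[0->1]=2 prod=4 -> [22 16 7 1]
Step 9: demand=4,sold=1 ship[2->3]=1 ship[1->2]=1 ship[0->1]=2 prod=4 -> [24 17 7 1]
Step 10: demand=4,sold=1 ship[2->3]=1 ship[1->2]=1 ship[0->1]=2 prod=4 -> [26 18 7 1]
Step 11: demand=4,sold=1 ship[2->3]=1 ship[1->2]=1 ship[0->1]=2 prod=4 -> [28 19 7 1]
Step 12: demand=4,sold=1 ship[2->3]=1 ship[1->2]=1 ship[0->1]=2 prod=4 -> [30 20 7 1]
First stockout at step 4

4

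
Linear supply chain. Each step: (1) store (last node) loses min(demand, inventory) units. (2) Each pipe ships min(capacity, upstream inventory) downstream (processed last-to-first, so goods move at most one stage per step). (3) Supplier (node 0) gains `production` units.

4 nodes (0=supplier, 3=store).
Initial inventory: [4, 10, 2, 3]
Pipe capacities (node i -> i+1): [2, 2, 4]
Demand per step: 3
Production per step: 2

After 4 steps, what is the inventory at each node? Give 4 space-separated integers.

Step 1: demand=3,sold=3 ship[2->3]=2 ship[1->2]=2 ship[0->1]=2 prod=2 -> inv=[4 10 2 2]
Step 2: demand=3,sold=2 ship[2->3]=2 ship[1->2]=2 ship[0->1]=2 prod=2 -> inv=[4 10 2 2]
Step 3: demand=3,sold=2 ship[2->3]=2 ship[1->2]=2 ship[0->1]=2 prod=2 -> inv=[4 10 2 2]
Step 4: demand=3,sold=2 ship[2->3]=2 ship[1->2]=2 ship[0->1]=2 prod=2 -> inv=[4 10 2 2]

4 10 2 2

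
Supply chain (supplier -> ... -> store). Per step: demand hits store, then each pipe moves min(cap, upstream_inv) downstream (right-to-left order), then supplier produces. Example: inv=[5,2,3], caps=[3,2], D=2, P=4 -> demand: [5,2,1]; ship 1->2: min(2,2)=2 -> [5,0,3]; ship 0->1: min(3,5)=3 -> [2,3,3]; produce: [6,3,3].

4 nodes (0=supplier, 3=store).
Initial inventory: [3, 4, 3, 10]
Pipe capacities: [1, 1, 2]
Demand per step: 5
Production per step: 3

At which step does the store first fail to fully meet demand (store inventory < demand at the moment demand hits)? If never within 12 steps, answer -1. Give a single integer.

Step 1: demand=5,sold=5 ship[2->3]=2 ship[1->2]=1 ship[0->1]=1 prod=3 -> [5 4 2 7]
Step 2: demand=5,sold=5 ship[2->3]=2 ship[1->2]=1 ship[0->1]=1 prod=3 -> [7 4 1 4]
Step 3: demand=5,sold=4 ship[2->3]=1 ship[1->2]=1 ship[0->1]=1 prod=3 -> [9 4 1 1]
Step 4: demand=5,sold=1 ship[2->3]=1 ship[1->2]=1 ship[0->1]=1 prod=3 -> [11 4 1 1]
Step 5: demand=5,sold=1 ship[2->3]=1 ship[1->2]=1 ship[0->1]=1 prod=3 -> [13 4 1 1]
Step 6: demand=5,sold=1 ship[2->3]=1 ship[1->2]=1 ship[0->1]=1 prod=3 -> [15 4 1 1]
Step 7: demand=5,sold=1 ship[2->3]=1 ship[1->2]=1 ship[0->1]=1 prod=3 -> [17 4 1 1]
Step 8: demand=5,sold=1 ship[2->3]=1 ship[1->2]=1 ship[0->1]=1 prod=3 -> [19 4 1 1]
Step 9: demand=5,sold=1 ship[2->3]=1 ship[1->2]=1 ship[0->1]=1 prod=3 -> [21 4 1 1]
Step 10: demand=5,sold=1 ship[2->3]=1 ship[1->2]=1 ship[0->1]=1 prod=3 -> [23 4 1 1]
Step 11: demand=5,sold=1 ship[2->3]=1 ship[1->2]=1 ship[0->1]=1 prod=3 -> [25 4 1 1]
Step 12: demand=5,sold=1 ship[2->3]=1 ship[1->2]=1 ship[0->1]=1 prod=3 -> [27 4 1 1]
First stockout at step 3

3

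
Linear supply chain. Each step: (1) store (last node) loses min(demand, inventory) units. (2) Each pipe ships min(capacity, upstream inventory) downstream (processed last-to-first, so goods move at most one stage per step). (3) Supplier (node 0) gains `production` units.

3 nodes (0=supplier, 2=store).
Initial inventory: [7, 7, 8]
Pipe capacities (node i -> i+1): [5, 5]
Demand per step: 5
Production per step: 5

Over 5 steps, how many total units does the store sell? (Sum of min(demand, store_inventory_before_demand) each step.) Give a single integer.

Answer: 25

Derivation:
Step 1: sold=5 (running total=5) -> [7 7 8]
Step 2: sold=5 (running total=10) -> [7 7 8]
Step 3: sold=5 (running total=15) -> [7 7 8]
Step 4: sold=5 (running total=20) -> [7 7 8]
Step 5: sold=5 (running total=25) -> [7 7 8]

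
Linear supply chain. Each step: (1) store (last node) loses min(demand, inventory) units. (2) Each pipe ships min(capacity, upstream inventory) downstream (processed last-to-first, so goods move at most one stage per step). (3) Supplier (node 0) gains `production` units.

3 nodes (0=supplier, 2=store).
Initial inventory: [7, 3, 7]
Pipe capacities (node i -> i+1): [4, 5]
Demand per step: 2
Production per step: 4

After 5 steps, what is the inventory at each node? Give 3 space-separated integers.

Step 1: demand=2,sold=2 ship[1->2]=3 ship[0->1]=4 prod=4 -> inv=[7 4 8]
Step 2: demand=2,sold=2 ship[1->2]=4 ship[0->1]=4 prod=4 -> inv=[7 4 10]
Step 3: demand=2,sold=2 ship[1->2]=4 ship[0->1]=4 prod=4 -> inv=[7 4 12]
Step 4: demand=2,sold=2 ship[1->2]=4 ship[0->1]=4 prod=4 -> inv=[7 4 14]
Step 5: demand=2,sold=2 ship[1->2]=4 ship[0->1]=4 prod=4 -> inv=[7 4 16]

7 4 16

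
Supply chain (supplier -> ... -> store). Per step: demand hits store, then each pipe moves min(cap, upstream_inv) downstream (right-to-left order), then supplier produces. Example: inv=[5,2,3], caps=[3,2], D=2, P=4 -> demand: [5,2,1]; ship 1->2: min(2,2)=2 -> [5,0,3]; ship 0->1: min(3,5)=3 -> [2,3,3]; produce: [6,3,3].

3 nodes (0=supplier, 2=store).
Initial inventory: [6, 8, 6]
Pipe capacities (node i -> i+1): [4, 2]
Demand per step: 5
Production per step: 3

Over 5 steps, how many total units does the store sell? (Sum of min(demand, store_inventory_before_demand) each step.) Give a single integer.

Answer: 14

Derivation:
Step 1: sold=5 (running total=5) -> [5 10 3]
Step 2: sold=3 (running total=8) -> [4 12 2]
Step 3: sold=2 (running total=10) -> [3 14 2]
Step 4: sold=2 (running total=12) -> [3 15 2]
Step 5: sold=2 (running total=14) -> [3 16 2]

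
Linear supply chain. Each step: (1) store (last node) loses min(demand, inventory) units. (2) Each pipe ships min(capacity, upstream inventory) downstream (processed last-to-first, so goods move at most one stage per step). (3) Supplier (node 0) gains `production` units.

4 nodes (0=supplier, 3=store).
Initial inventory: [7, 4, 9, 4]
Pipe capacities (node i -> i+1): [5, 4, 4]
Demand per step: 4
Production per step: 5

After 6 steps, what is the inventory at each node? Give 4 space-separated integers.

Step 1: demand=4,sold=4 ship[2->3]=4 ship[1->2]=4 ship[0->1]=5 prod=5 -> inv=[7 5 9 4]
Step 2: demand=4,sold=4 ship[2->3]=4 ship[1->2]=4 ship[0->1]=5 prod=5 -> inv=[7 6 9 4]
Step 3: demand=4,sold=4 ship[2->3]=4 ship[1->2]=4 ship[0->1]=5 prod=5 -> inv=[7 7 9 4]
Step 4: demand=4,sold=4 ship[2->3]=4 ship[1->2]=4 ship[0->1]=5 prod=5 -> inv=[7 8 9 4]
Step 5: demand=4,sold=4 ship[2->3]=4 ship[1->2]=4 ship[0->1]=5 prod=5 -> inv=[7 9 9 4]
Step 6: demand=4,sold=4 ship[2->3]=4 ship[1->2]=4 ship[0->1]=5 prod=5 -> inv=[7 10 9 4]

7 10 9 4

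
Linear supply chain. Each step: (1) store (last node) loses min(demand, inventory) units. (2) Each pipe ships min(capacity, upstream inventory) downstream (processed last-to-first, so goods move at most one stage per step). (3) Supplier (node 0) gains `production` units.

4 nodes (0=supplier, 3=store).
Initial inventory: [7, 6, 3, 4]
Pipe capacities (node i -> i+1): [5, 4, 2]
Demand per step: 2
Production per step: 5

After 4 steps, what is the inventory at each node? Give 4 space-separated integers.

Step 1: demand=2,sold=2 ship[2->3]=2 ship[1->2]=4 ship[0->1]=5 prod=5 -> inv=[7 7 5 4]
Step 2: demand=2,sold=2 ship[2->3]=2 ship[1->2]=4 ship[0->1]=5 prod=5 -> inv=[7 8 7 4]
Step 3: demand=2,sold=2 ship[2->3]=2 ship[1->2]=4 ship[0->1]=5 prod=5 -> inv=[7 9 9 4]
Step 4: demand=2,sold=2 ship[2->3]=2 ship[1->2]=4 ship[0->1]=5 prod=5 -> inv=[7 10 11 4]

7 10 11 4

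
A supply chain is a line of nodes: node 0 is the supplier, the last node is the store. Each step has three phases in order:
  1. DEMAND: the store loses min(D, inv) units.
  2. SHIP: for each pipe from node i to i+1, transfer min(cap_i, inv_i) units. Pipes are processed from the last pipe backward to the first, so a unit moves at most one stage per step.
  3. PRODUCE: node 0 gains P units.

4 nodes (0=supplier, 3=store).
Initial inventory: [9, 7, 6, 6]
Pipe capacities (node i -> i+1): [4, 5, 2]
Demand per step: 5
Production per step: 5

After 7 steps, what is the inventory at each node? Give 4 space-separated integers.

Step 1: demand=5,sold=5 ship[2->3]=2 ship[1->2]=5 ship[0->1]=4 prod=5 -> inv=[10 6 9 3]
Step 2: demand=5,sold=3 ship[2->3]=2 ship[1->2]=5 ship[0->1]=4 prod=5 -> inv=[11 5 12 2]
Step 3: demand=5,sold=2 ship[2->3]=2 ship[1->2]=5 ship[0->1]=4 prod=5 -> inv=[12 4 15 2]
Step 4: demand=5,sold=2 ship[2->3]=2 ship[1->2]=4 ship[0->1]=4 prod=5 -> inv=[13 4 17 2]
Step 5: demand=5,sold=2 ship[2->3]=2 ship[1->2]=4 ship[0->1]=4 prod=5 -> inv=[14 4 19 2]
Step 6: demand=5,sold=2 ship[2->3]=2 ship[1->2]=4 ship[0->1]=4 prod=5 -> inv=[15 4 21 2]
Step 7: demand=5,sold=2 ship[2->3]=2 ship[1->2]=4 ship[0->1]=4 prod=5 -> inv=[16 4 23 2]

16 4 23 2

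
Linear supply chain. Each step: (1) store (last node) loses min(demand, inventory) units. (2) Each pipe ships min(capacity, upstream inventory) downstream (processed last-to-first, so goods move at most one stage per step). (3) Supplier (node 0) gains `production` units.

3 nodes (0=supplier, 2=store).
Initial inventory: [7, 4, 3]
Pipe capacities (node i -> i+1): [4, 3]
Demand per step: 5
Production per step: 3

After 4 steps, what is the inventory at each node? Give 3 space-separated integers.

Step 1: demand=5,sold=3 ship[1->2]=3 ship[0->1]=4 prod=3 -> inv=[6 5 3]
Step 2: demand=5,sold=3 ship[1->2]=3 ship[0->1]=4 prod=3 -> inv=[5 6 3]
Step 3: demand=5,sold=3 ship[1->2]=3 ship[0->1]=4 prod=3 -> inv=[4 7 3]
Step 4: demand=5,sold=3 ship[1->2]=3 ship[0->1]=4 prod=3 -> inv=[3 8 3]

3 8 3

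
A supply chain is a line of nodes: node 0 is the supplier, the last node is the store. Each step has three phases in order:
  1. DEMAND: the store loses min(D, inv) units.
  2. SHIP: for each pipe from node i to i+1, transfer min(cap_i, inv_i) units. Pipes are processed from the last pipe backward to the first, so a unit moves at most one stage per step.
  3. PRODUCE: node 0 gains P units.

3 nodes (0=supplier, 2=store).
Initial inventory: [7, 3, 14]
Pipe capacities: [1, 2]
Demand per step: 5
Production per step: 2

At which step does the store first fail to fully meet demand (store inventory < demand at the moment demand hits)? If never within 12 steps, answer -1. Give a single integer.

Step 1: demand=5,sold=5 ship[1->2]=2 ship[0->1]=1 prod=2 -> [8 2 11]
Step 2: demand=5,sold=5 ship[1->2]=2 ship[0->1]=1 prod=2 -> [9 1 8]
Step 3: demand=5,sold=5 ship[1->2]=1 ship[0->1]=1 prod=2 -> [10 1 4]
Step 4: demand=5,sold=4 ship[1->2]=1 ship[0->1]=1 prod=2 -> [11 1 1]
Step 5: demand=5,sold=1 ship[1->2]=1 ship[0->1]=1 prod=2 -> [12 1 1]
Step 6: demand=5,sold=1 ship[1->2]=1 ship[0->1]=1 prod=2 -> [13 1 1]
Step 7: demand=5,sold=1 ship[1->2]=1 ship[0->1]=1 prod=2 -> [14 1 1]
Step 8: demand=5,sold=1 ship[1->2]=1 ship[0->1]=1 prod=2 -> [15 1 1]
Step 9: demand=5,sold=1 ship[1->2]=1 ship[0->1]=1 prod=2 -> [16 1 1]
Step 10: demand=5,sold=1 ship[1->2]=1 ship[0->1]=1 prod=2 -> [17 1 1]
Step 11: demand=5,sold=1 ship[1->2]=1 ship[0->1]=1 prod=2 -> [18 1 1]
Step 12: demand=5,sold=1 ship[1->2]=1 ship[0->1]=1 prod=2 -> [19 1 1]
First stockout at step 4

4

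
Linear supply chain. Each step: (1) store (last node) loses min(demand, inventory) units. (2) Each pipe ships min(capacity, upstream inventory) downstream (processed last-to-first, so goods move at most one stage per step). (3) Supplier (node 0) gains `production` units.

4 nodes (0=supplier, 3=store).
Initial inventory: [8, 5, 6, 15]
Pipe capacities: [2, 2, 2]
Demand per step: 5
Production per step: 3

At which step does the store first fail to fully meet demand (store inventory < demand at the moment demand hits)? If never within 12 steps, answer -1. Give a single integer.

Step 1: demand=5,sold=5 ship[2->3]=2 ship[1->2]=2 ship[0->1]=2 prod=3 -> [9 5 6 12]
Step 2: demand=5,sold=5 ship[2->3]=2 ship[1->2]=2 ship[0->1]=2 prod=3 -> [10 5 6 9]
Step 3: demand=5,sold=5 ship[2->3]=2 ship[1->2]=2 ship[0->1]=2 prod=3 -> [11 5 6 6]
Step 4: demand=5,sold=5 ship[2->3]=2 ship[1->2]=2 ship[0->1]=2 prod=3 -> [12 5 6 3]
Step 5: demand=5,sold=3 ship[2->3]=2 ship[1->2]=2 ship[0->1]=2 prod=3 -> [13 5 6 2]
Step 6: demand=5,sold=2 ship[2->3]=2 ship[1->2]=2 ship[0->1]=2 prod=3 -> [14 5 6 2]
Step 7: demand=5,sold=2 ship[2->3]=2 ship[1->2]=2 ship[0->1]=2 prod=3 -> [15 5 6 2]
Step 8: demand=5,sold=2 ship[2->3]=2 ship[1->2]=2 ship[0->1]=2 prod=3 -> [16 5 6 2]
Step 9: demand=5,sold=2 ship[2->3]=2 ship[1->2]=2 ship[0->1]=2 prod=3 -> [17 5 6 2]
Step 10: demand=5,sold=2 ship[2->3]=2 ship[1->2]=2 ship[0->1]=2 prod=3 -> [18 5 6 2]
Step 11: demand=5,sold=2 ship[2->3]=2 ship[1->2]=2 ship[0->1]=2 prod=3 -> [19 5 6 2]
Step 12: demand=5,sold=2 ship[2->3]=2 ship[1->2]=2 ship[0->1]=2 prod=3 -> [20 5 6 2]
First stockout at step 5

5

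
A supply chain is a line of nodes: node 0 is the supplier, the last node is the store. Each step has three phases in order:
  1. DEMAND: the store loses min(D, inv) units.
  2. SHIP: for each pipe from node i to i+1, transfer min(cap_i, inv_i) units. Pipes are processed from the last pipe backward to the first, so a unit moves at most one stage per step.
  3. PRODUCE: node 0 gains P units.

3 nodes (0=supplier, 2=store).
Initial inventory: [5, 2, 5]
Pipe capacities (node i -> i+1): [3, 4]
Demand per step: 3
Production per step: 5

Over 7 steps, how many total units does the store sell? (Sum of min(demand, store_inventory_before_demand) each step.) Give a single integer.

Step 1: sold=3 (running total=3) -> [7 3 4]
Step 2: sold=3 (running total=6) -> [9 3 4]
Step 3: sold=3 (running total=9) -> [11 3 4]
Step 4: sold=3 (running total=12) -> [13 3 4]
Step 5: sold=3 (running total=15) -> [15 3 4]
Step 6: sold=3 (running total=18) -> [17 3 4]
Step 7: sold=3 (running total=21) -> [19 3 4]

Answer: 21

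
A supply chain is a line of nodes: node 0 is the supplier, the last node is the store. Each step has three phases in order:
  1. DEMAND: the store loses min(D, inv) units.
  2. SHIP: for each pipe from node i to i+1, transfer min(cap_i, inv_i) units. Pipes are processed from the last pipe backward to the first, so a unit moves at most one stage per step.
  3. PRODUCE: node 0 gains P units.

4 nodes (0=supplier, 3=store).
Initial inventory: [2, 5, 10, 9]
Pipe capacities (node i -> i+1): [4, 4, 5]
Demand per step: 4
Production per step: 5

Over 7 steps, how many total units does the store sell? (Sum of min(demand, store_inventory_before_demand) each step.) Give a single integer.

Step 1: sold=4 (running total=4) -> [5 3 9 10]
Step 2: sold=4 (running total=8) -> [6 4 7 11]
Step 3: sold=4 (running total=12) -> [7 4 6 12]
Step 4: sold=4 (running total=16) -> [8 4 5 13]
Step 5: sold=4 (running total=20) -> [9 4 4 14]
Step 6: sold=4 (running total=24) -> [10 4 4 14]
Step 7: sold=4 (running total=28) -> [11 4 4 14]

Answer: 28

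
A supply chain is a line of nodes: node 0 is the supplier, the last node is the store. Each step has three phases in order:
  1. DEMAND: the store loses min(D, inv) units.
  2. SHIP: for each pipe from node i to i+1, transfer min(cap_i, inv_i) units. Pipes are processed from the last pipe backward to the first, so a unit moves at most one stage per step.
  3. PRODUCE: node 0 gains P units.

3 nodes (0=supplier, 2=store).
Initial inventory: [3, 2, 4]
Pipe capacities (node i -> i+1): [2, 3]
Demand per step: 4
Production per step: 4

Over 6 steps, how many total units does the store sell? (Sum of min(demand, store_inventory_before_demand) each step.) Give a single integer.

Answer: 14

Derivation:
Step 1: sold=4 (running total=4) -> [5 2 2]
Step 2: sold=2 (running total=6) -> [7 2 2]
Step 3: sold=2 (running total=8) -> [9 2 2]
Step 4: sold=2 (running total=10) -> [11 2 2]
Step 5: sold=2 (running total=12) -> [13 2 2]
Step 6: sold=2 (running total=14) -> [15 2 2]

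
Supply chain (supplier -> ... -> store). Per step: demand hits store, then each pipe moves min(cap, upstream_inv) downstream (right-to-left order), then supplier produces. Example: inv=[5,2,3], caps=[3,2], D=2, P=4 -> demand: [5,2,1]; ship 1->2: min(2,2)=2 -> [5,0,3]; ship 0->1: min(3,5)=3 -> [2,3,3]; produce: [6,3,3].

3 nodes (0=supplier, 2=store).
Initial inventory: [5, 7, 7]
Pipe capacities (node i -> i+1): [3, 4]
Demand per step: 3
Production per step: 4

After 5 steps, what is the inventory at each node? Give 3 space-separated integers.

Step 1: demand=3,sold=3 ship[1->2]=4 ship[0->1]=3 prod=4 -> inv=[6 6 8]
Step 2: demand=3,sold=3 ship[1->2]=4 ship[0->1]=3 prod=4 -> inv=[7 5 9]
Step 3: demand=3,sold=3 ship[1->2]=4 ship[0->1]=3 prod=4 -> inv=[8 4 10]
Step 4: demand=3,sold=3 ship[1->2]=4 ship[0->1]=3 prod=4 -> inv=[9 3 11]
Step 5: demand=3,sold=3 ship[1->2]=3 ship[0->1]=3 prod=4 -> inv=[10 3 11]

10 3 11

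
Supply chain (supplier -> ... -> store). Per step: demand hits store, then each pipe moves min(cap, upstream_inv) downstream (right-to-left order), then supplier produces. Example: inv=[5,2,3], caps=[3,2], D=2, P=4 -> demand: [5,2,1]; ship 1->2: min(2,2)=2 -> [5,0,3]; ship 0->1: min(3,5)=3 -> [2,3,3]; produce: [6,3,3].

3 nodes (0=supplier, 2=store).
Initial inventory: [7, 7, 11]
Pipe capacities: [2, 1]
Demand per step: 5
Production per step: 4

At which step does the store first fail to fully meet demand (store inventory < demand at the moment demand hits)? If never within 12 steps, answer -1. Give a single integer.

Step 1: demand=5,sold=5 ship[1->2]=1 ship[0->1]=2 prod=4 -> [9 8 7]
Step 2: demand=5,sold=5 ship[1->2]=1 ship[0->1]=2 prod=4 -> [11 9 3]
Step 3: demand=5,sold=3 ship[1->2]=1 ship[0->1]=2 prod=4 -> [13 10 1]
Step 4: demand=5,sold=1 ship[1->2]=1 ship[0->1]=2 prod=4 -> [15 11 1]
Step 5: demand=5,sold=1 ship[1->2]=1 ship[0->1]=2 prod=4 -> [17 12 1]
Step 6: demand=5,sold=1 ship[1->2]=1 ship[0->1]=2 prod=4 -> [19 13 1]
Step 7: demand=5,sold=1 ship[1->2]=1 ship[0->1]=2 prod=4 -> [21 14 1]
Step 8: demand=5,sold=1 ship[1->2]=1 ship[0->1]=2 prod=4 -> [23 15 1]
Step 9: demand=5,sold=1 ship[1->2]=1 ship[0->1]=2 prod=4 -> [25 16 1]
Step 10: demand=5,sold=1 ship[1->2]=1 ship[0->1]=2 prod=4 -> [27 17 1]
Step 11: demand=5,sold=1 ship[1->2]=1 ship[0->1]=2 prod=4 -> [29 18 1]
Step 12: demand=5,sold=1 ship[1->2]=1 ship[0->1]=2 prod=4 -> [31 19 1]
First stockout at step 3

3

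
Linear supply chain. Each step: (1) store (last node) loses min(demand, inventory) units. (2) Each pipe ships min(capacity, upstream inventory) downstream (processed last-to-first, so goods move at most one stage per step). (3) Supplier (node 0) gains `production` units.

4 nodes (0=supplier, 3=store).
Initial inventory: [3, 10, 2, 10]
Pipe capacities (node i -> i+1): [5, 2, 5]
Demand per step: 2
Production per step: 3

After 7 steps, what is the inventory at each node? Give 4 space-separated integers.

Step 1: demand=2,sold=2 ship[2->3]=2 ship[1->2]=2 ship[0->1]=3 prod=3 -> inv=[3 11 2 10]
Step 2: demand=2,sold=2 ship[2->3]=2 ship[1->2]=2 ship[0->1]=3 prod=3 -> inv=[3 12 2 10]
Step 3: demand=2,sold=2 ship[2->3]=2 ship[1->2]=2 ship[0->1]=3 prod=3 -> inv=[3 13 2 10]
Step 4: demand=2,sold=2 ship[2->3]=2 ship[1->2]=2 ship[0->1]=3 prod=3 -> inv=[3 14 2 10]
Step 5: demand=2,sold=2 ship[2->3]=2 ship[1->2]=2 ship[0->1]=3 prod=3 -> inv=[3 15 2 10]
Step 6: demand=2,sold=2 ship[2->3]=2 ship[1->2]=2 ship[0->1]=3 prod=3 -> inv=[3 16 2 10]
Step 7: demand=2,sold=2 ship[2->3]=2 ship[1->2]=2 ship[0->1]=3 prod=3 -> inv=[3 17 2 10]

3 17 2 10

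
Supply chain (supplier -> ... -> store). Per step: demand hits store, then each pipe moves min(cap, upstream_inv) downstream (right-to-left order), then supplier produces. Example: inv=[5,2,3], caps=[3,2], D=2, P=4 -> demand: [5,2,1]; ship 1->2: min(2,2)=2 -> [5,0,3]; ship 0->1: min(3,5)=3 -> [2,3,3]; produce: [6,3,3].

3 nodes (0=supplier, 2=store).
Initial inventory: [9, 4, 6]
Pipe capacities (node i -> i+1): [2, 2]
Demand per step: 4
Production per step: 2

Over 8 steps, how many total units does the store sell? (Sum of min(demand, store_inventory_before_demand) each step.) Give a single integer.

Answer: 20

Derivation:
Step 1: sold=4 (running total=4) -> [9 4 4]
Step 2: sold=4 (running total=8) -> [9 4 2]
Step 3: sold=2 (running total=10) -> [9 4 2]
Step 4: sold=2 (running total=12) -> [9 4 2]
Step 5: sold=2 (running total=14) -> [9 4 2]
Step 6: sold=2 (running total=16) -> [9 4 2]
Step 7: sold=2 (running total=18) -> [9 4 2]
Step 8: sold=2 (running total=20) -> [9 4 2]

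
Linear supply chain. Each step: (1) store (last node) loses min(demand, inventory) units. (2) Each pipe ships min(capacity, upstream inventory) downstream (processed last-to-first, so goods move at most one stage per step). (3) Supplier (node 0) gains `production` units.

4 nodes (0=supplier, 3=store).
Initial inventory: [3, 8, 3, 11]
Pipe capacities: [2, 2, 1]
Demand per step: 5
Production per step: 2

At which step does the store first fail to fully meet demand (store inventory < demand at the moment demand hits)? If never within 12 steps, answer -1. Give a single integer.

Step 1: demand=5,sold=5 ship[2->3]=1 ship[1->2]=2 ship[0->1]=2 prod=2 -> [3 8 4 7]
Step 2: demand=5,sold=5 ship[2->3]=1 ship[1->2]=2 ship[0->1]=2 prod=2 -> [3 8 5 3]
Step 3: demand=5,sold=3 ship[2->3]=1 ship[1->2]=2 ship[0->1]=2 prod=2 -> [3 8 6 1]
Step 4: demand=5,sold=1 ship[2->3]=1 ship[1->2]=2 ship[0->1]=2 prod=2 -> [3 8 7 1]
Step 5: demand=5,sold=1 ship[2->3]=1 ship[1->2]=2 ship[0->1]=2 prod=2 -> [3 8 8 1]
Step 6: demand=5,sold=1 ship[2->3]=1 ship[1->2]=2 ship[0->1]=2 prod=2 -> [3 8 9 1]
Step 7: demand=5,sold=1 ship[2->3]=1 ship[1->2]=2 ship[0->1]=2 prod=2 -> [3 8 10 1]
Step 8: demand=5,sold=1 ship[2->3]=1 ship[1->2]=2 ship[0->1]=2 prod=2 -> [3 8 11 1]
Step 9: demand=5,sold=1 ship[2->3]=1 ship[1->2]=2 ship[0->1]=2 prod=2 -> [3 8 12 1]
Step 10: demand=5,sold=1 ship[2->3]=1 ship[1->2]=2 ship[0->1]=2 prod=2 -> [3 8 13 1]
Step 11: demand=5,sold=1 ship[2->3]=1 ship[1->2]=2 ship[0->1]=2 prod=2 -> [3 8 14 1]
Step 12: demand=5,sold=1 ship[2->3]=1 ship[1->2]=2 ship[0->1]=2 prod=2 -> [3 8 15 1]
First stockout at step 3

3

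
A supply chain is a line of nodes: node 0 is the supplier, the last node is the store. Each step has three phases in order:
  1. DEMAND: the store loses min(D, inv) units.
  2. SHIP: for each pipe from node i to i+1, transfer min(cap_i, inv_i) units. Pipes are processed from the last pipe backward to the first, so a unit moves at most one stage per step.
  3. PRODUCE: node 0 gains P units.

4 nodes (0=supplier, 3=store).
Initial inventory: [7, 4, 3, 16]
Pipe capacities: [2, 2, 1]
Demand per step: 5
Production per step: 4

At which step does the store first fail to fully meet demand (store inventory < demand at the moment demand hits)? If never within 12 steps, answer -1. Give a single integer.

Step 1: demand=5,sold=5 ship[2->3]=1 ship[1->2]=2 ship[0->1]=2 prod=4 -> [9 4 4 12]
Step 2: demand=5,sold=5 ship[2->3]=1 ship[1->2]=2 ship[0->1]=2 prod=4 -> [11 4 5 8]
Step 3: demand=5,sold=5 ship[2->3]=1 ship[1->2]=2 ship[0->1]=2 prod=4 -> [13 4 6 4]
Step 4: demand=5,sold=4 ship[2->3]=1 ship[1->2]=2 ship[0->1]=2 prod=4 -> [15 4 7 1]
Step 5: demand=5,sold=1 ship[2->3]=1 ship[1->2]=2 ship[0->1]=2 prod=4 -> [17 4 8 1]
Step 6: demand=5,sold=1 ship[2->3]=1 ship[1->2]=2 ship[0->1]=2 prod=4 -> [19 4 9 1]
Step 7: demand=5,sold=1 ship[2->3]=1 ship[1->2]=2 ship[0->1]=2 prod=4 -> [21 4 10 1]
Step 8: demand=5,sold=1 ship[2->3]=1 ship[1->2]=2 ship[0->1]=2 prod=4 -> [23 4 11 1]
Step 9: demand=5,sold=1 ship[2->3]=1 ship[1->2]=2 ship[0->1]=2 prod=4 -> [25 4 12 1]
Step 10: demand=5,sold=1 ship[2->3]=1 ship[1->2]=2 ship[0->1]=2 prod=4 -> [27 4 13 1]
Step 11: demand=5,sold=1 ship[2->3]=1 ship[1->2]=2 ship[0->1]=2 prod=4 -> [29 4 14 1]
Step 12: demand=5,sold=1 ship[2->3]=1 ship[1->2]=2 ship[0->1]=2 prod=4 -> [31 4 15 1]
First stockout at step 4

4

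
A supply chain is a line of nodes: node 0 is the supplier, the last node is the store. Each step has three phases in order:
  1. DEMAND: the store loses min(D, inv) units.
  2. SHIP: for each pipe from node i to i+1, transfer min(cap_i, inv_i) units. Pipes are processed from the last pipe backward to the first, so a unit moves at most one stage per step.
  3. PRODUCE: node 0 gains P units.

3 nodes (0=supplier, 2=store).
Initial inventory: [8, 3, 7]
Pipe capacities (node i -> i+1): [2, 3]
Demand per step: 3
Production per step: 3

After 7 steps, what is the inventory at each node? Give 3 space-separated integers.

Step 1: demand=3,sold=3 ship[1->2]=3 ship[0->1]=2 prod=3 -> inv=[9 2 7]
Step 2: demand=3,sold=3 ship[1->2]=2 ship[0->1]=2 prod=3 -> inv=[10 2 6]
Step 3: demand=3,sold=3 ship[1->2]=2 ship[0->1]=2 prod=3 -> inv=[11 2 5]
Step 4: demand=3,sold=3 ship[1->2]=2 ship[0->1]=2 prod=3 -> inv=[12 2 4]
Step 5: demand=3,sold=3 ship[1->2]=2 ship[0->1]=2 prod=3 -> inv=[13 2 3]
Step 6: demand=3,sold=3 ship[1->2]=2 ship[0->1]=2 prod=3 -> inv=[14 2 2]
Step 7: demand=3,sold=2 ship[1->2]=2 ship[0->1]=2 prod=3 -> inv=[15 2 2]

15 2 2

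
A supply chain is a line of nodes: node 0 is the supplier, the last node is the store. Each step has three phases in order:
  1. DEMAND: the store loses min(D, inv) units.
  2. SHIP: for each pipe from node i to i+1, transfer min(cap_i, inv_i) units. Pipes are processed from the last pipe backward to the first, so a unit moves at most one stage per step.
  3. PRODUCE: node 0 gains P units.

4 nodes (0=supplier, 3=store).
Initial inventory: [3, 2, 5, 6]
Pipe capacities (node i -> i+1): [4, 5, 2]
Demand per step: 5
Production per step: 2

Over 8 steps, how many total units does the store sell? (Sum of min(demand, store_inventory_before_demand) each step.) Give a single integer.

Answer: 20

Derivation:
Step 1: sold=5 (running total=5) -> [2 3 5 3]
Step 2: sold=3 (running total=8) -> [2 2 6 2]
Step 3: sold=2 (running total=10) -> [2 2 6 2]
Step 4: sold=2 (running total=12) -> [2 2 6 2]
Step 5: sold=2 (running total=14) -> [2 2 6 2]
Step 6: sold=2 (running total=16) -> [2 2 6 2]
Step 7: sold=2 (running total=18) -> [2 2 6 2]
Step 8: sold=2 (running total=20) -> [2 2 6 2]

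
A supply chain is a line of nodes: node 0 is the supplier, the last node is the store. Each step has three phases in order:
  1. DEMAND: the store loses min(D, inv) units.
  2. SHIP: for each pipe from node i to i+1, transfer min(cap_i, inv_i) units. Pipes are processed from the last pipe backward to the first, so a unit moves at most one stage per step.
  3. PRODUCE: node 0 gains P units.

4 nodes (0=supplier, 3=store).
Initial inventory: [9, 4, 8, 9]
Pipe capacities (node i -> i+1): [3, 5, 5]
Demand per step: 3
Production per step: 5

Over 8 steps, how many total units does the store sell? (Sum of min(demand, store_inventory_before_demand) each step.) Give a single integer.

Answer: 24

Derivation:
Step 1: sold=3 (running total=3) -> [11 3 7 11]
Step 2: sold=3 (running total=6) -> [13 3 5 13]
Step 3: sold=3 (running total=9) -> [15 3 3 15]
Step 4: sold=3 (running total=12) -> [17 3 3 15]
Step 5: sold=3 (running total=15) -> [19 3 3 15]
Step 6: sold=3 (running total=18) -> [21 3 3 15]
Step 7: sold=3 (running total=21) -> [23 3 3 15]
Step 8: sold=3 (running total=24) -> [25 3 3 15]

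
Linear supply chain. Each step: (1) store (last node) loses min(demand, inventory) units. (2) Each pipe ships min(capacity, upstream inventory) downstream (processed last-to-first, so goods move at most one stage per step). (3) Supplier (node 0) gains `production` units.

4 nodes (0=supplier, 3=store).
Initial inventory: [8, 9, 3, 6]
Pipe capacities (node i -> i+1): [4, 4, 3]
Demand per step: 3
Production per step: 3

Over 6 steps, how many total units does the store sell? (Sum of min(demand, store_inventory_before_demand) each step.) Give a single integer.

Step 1: sold=3 (running total=3) -> [7 9 4 6]
Step 2: sold=3 (running total=6) -> [6 9 5 6]
Step 3: sold=3 (running total=9) -> [5 9 6 6]
Step 4: sold=3 (running total=12) -> [4 9 7 6]
Step 5: sold=3 (running total=15) -> [3 9 8 6]
Step 6: sold=3 (running total=18) -> [3 8 9 6]

Answer: 18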